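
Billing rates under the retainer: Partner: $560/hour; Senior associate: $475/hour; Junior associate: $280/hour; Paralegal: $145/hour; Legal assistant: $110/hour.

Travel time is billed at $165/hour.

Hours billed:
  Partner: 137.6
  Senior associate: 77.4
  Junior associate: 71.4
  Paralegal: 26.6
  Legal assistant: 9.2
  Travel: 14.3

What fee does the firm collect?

Partner: 137.6 × $560 = $77,056.00
Senior associate: 77.4 × $475 = $36,765.00
Junior associate: 71.4 × $280 = $19,992.00
Paralegal: 26.6 × $145 = $3,857.00
Legal assistant: 9.2 × $110 = $1,012.00
Subtotal: $77,056.00 + $36,765.00 + $19,992.00 + $3,857.00 + $1,012.00 = $138,682.00
Travel: 14.3 × $165 = $2,359.50
Total: $138,682.00 + $2,359.50 = $141,041.50

$141,041.50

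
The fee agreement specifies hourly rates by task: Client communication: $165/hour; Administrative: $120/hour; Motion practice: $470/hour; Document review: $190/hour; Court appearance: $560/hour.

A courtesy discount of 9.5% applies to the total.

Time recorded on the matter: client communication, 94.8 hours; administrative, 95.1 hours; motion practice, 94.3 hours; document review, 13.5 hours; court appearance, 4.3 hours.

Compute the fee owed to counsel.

$69,094.94

Client communication: 94.8 × $165 = $15,642.00
Administrative: 95.1 × $120 = $11,412.00
Motion practice: 94.3 × $470 = $44,321.00
Document review: 13.5 × $190 = $2,565.00
Court appearance: 4.3 × $560 = $2,408.00
Subtotal: $76,348.00
Less 9.5% discount: −$7,253.06
Total: $76,348.00 − $7,253.06 = $69,094.94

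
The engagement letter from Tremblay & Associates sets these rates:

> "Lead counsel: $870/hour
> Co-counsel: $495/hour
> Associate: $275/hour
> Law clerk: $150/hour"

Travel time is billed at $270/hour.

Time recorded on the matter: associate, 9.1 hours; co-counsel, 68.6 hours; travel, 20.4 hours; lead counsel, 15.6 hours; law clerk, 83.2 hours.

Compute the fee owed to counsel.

Lead counsel: 15.6 × $870 = $13,572.00
Co-counsel: 68.6 × $495 = $33,957.00
Associate: 9.1 × $275 = $2,502.50
Law clerk: 83.2 × $150 = $12,480.00
Subtotal: $13,572.00 + $33,957.00 + $2,502.50 + $12,480.00 = $62,511.50
Travel: 20.4 × $270 = $5,508.00
Total: $62,511.50 + $5,508.00 = $68,019.50

$68,019.50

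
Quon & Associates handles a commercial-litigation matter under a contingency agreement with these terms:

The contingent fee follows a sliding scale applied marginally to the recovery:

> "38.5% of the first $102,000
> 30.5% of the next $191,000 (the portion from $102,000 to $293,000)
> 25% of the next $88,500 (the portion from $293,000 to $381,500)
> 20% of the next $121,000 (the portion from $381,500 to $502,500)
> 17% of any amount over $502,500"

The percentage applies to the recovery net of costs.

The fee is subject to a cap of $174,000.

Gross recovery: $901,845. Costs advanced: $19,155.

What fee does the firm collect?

$174,000.00

Fee base (net of costs): $901,845 − $19,155 = $882,690
First $102,000 at 38.5% = $39,270.00
Next $191,000 at 30.5% = $58,255.00
Next $88,500 at 25% = $22,125.00
Next $121,000 at 20% = $24,200.00
Remaining $380,190 at 17% = $64,632.30
Fee: $39,270.00 + $58,255.00 + $22,125.00 + $24,200.00 + $64,632.30 = $208,482.30
$208,482.30 exceeds the $174,000 cap, so the fee is capped at $174,000.00.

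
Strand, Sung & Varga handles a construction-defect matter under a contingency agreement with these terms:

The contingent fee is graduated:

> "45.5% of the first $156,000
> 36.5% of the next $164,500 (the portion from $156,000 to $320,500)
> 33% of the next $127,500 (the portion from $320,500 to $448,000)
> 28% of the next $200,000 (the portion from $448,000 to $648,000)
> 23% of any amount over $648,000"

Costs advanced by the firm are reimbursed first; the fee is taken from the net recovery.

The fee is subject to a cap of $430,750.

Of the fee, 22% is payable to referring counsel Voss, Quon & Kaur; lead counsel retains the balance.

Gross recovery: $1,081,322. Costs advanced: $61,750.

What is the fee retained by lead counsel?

Fee base (net of costs): $1,081,322 − $61,750 = $1,019,572
First $156,000 at 45.5% = $70,980.00
Next $164,500 at 36.5% = $60,042.50
Next $127,500 at 33% = $42,075.00
Next $200,000 at 28% = $56,000.00
Remaining $371,572 at 23% = $85,461.56
Fee: $70,980.00 + $60,042.50 + $42,075.00 + $56,000.00 + $85,461.56 = $314,559.06
$314,559.06 is under the $430,750 cap.
Referral share: 22% of $314,559.06 = $69,202.99; lead counsel retains $314,559.06 − $69,202.99 = $245,356.07.

$245,356.07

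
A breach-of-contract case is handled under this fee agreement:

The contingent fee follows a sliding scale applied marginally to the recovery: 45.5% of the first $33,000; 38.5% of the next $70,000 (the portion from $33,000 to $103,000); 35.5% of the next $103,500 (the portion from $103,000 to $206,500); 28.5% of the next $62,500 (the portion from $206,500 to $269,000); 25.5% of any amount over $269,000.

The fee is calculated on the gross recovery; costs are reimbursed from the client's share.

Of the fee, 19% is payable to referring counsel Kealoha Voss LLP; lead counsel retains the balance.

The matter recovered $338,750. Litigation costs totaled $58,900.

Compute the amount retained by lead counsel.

$92,588.06

Fee base is the gross recovery, $338,750; costs are reimbursed separately.
First $33,000 at 45.5% = $15,015.00
Next $70,000 at 38.5% = $26,950.00
Next $103,500 at 35.5% = $36,742.50
Next $62,500 at 28.5% = $17,812.50
Remaining $69,750 at 25.5% = $17,786.25
Fee: $15,015.00 + $26,950.00 + $36,742.50 + $17,812.50 + $17,786.25 = $114,306.25
Referral share: 19% of $114,306.25 = $21,718.19; lead counsel retains $114,306.25 − $21,718.19 = $92,588.06.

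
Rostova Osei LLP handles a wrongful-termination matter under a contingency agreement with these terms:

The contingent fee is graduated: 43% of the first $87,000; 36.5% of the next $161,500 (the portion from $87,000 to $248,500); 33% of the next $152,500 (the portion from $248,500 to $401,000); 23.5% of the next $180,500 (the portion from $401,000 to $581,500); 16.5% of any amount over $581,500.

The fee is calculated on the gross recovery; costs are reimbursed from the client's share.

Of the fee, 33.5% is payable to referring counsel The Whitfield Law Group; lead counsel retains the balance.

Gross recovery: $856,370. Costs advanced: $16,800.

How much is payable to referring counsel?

Fee base is the gross recovery, $856,370; costs are reimbursed separately.
First $87,000 at 43% = $37,410.00
Next $161,500 at 36.5% = $58,947.50
Next $152,500 at 33% = $50,325.00
Next $180,500 at 23.5% = $42,417.50
Remaining $274,870 at 16.5% = $45,353.55
Fee: $37,410.00 + $58,947.50 + $50,325.00 + $42,417.50 + $45,353.55 = $234,453.55
Referral share: 33.5% of $234,453.55 = $78,541.94; lead counsel retains $234,453.55 − $78,541.94 = $155,911.61.

$78,541.94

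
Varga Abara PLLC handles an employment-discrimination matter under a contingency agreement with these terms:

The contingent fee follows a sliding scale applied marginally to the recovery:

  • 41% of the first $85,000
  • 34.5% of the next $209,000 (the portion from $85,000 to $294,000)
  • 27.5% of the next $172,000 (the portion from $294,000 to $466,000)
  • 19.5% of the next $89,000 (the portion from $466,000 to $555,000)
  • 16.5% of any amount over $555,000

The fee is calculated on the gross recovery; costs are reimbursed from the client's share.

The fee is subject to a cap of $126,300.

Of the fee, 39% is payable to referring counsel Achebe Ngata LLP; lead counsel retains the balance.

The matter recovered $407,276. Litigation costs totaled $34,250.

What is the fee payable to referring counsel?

$49,257.00

Fee base is the gross recovery, $407,276; costs are reimbursed separately.
First $85,000 at 41% = $34,850.00
Next $209,000 at 34.5% = $72,105.00
Remaining $113,276 at 27.5% = $31,150.90
Fee: $34,850.00 + $72,105.00 + $31,150.90 = $138,105.90
$138,105.90 exceeds the $126,300 cap, so the fee is capped at $126,300.00.
Referral share: 39% of $126,300.00 = $49,257.00; lead counsel retains $126,300.00 − $49,257.00 = $77,043.00.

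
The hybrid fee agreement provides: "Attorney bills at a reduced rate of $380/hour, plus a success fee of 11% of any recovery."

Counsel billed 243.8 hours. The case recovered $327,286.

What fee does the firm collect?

$128,645.46

Hourly: 243.8 × $380 = $92,644.00
Success fee: 11% of $327,286 = $36,001.46
Total: $92,644.00 + $36,001.46 = $128,645.46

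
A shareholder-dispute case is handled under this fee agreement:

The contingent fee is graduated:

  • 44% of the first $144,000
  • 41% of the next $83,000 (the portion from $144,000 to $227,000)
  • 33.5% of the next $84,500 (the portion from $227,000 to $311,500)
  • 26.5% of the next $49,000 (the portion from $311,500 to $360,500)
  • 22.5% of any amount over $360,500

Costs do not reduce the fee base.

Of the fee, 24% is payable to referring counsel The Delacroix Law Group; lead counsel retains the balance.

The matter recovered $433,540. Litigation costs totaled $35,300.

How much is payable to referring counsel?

$37,227.96

Fee base is the gross recovery, $433,540; costs are reimbursed separately.
First $144,000 at 44% = $63,360.00
Next $83,000 at 41% = $34,030.00
Next $84,500 at 33.5% = $28,307.50
Next $49,000 at 26.5% = $12,985.00
Remaining $73,040 at 22.5% = $16,434.00
Fee: $63,360.00 + $34,030.00 + $28,307.50 + $12,985.00 + $16,434.00 = $155,116.50
Referral share: 24% of $155,116.50 = $37,227.96; lead counsel retains $155,116.50 − $37,227.96 = $117,888.54.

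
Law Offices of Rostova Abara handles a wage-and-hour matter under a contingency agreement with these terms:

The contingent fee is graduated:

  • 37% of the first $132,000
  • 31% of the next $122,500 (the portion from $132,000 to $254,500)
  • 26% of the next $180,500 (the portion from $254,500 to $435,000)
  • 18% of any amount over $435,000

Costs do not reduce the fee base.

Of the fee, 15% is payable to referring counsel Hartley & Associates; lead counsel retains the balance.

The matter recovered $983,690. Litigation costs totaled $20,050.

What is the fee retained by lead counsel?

$197,632.82

Fee base is the gross recovery, $983,690; costs are reimbursed separately.
First $132,000 at 37% = $48,840.00
Next $122,500 at 31% = $37,975.00
Next $180,500 at 26% = $46,930.00
Remaining $548,690 at 18% = $98,764.20
Fee: $48,840.00 + $37,975.00 + $46,930.00 + $98,764.20 = $232,509.20
Referral share: 15% of $232,509.20 = $34,876.38; lead counsel retains $232,509.20 − $34,876.38 = $197,632.82.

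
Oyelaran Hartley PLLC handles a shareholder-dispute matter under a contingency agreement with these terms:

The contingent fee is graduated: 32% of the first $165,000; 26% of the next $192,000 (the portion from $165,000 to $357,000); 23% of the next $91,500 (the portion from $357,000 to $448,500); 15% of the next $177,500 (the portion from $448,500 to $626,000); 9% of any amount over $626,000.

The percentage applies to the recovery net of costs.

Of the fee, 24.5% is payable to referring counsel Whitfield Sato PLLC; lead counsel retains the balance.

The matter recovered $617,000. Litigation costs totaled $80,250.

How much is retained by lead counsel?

Fee base (net of costs): $617,000 − $80,250 = $536,750
First $165,000 at 32% = $52,800.00
Next $192,000 at 26% = $49,920.00
Next $91,500 at 23% = $21,045.00
Remaining $88,250 at 15% = $13,237.50
Fee: $52,800.00 + $49,920.00 + $21,045.00 + $13,237.50 = $137,002.50
Referral share: 24.5% of $137,002.50 = $33,565.61; lead counsel retains $137,002.50 − $33,565.61 = $103,436.89.

$103,436.89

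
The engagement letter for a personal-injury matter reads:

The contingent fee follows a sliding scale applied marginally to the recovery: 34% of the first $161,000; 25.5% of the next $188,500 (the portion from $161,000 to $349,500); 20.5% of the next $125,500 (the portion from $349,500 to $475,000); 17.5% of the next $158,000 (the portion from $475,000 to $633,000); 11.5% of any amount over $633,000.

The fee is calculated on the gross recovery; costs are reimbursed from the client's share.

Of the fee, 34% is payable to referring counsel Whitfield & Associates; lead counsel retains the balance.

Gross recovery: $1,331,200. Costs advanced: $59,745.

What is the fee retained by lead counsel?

Fee base is the gross recovery, $1,331,200; costs are reimbursed separately.
First $161,000 at 34% = $54,740.00
Next $188,500 at 25.5% = $48,067.50
Next $125,500 at 20.5% = $25,727.50
Next $158,000 at 17.5% = $27,650.00
Remaining $698,200 at 11.5% = $80,293.00
Fee: $54,740.00 + $48,067.50 + $25,727.50 + $27,650.00 + $80,293.00 = $236,478.00
Referral share: 34% of $236,478.00 = $80,402.52; lead counsel retains $236,478.00 − $80,402.52 = $156,075.48.

$156,075.48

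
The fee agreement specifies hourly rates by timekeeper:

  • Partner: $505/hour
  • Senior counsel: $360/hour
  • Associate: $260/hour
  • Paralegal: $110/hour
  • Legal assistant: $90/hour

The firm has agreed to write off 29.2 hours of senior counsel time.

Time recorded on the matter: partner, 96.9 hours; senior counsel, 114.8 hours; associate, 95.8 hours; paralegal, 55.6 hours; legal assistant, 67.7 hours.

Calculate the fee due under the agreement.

Partner: 96.9 × $505 = $48,934.50
Senior counsel: 114.8 × $360 = $41,328.00
Associate: 95.8 × $260 = $24,908.00
Paralegal: 55.6 × $110 = $6,116.00
Legal assistant: 67.7 × $90 = $6,093.00
Subtotal: $127,379.50
Write-off: 29.2 × $360 = $10,512.00
Total: $127,379.50 − $10,512.00 = $116,867.50

$116,867.50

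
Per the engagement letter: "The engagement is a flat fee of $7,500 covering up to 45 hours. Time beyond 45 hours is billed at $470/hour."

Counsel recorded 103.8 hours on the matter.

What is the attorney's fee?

Flat fee: $7,500.00
Excess hours: 103.8 − 45 = 58.8
Overrun: 58.8 × $470 = $27,636.00
Total: $7,500.00 + $27,636.00 = $35,136.00

$35,136.00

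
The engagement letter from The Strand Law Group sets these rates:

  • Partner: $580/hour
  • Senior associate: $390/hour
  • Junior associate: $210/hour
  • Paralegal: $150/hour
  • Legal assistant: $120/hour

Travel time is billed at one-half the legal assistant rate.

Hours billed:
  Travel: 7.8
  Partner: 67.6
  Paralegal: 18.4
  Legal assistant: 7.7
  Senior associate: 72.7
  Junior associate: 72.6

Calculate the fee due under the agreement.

$86,959.00

Partner: 67.6 × $580 = $39,208.00
Senior associate: 72.7 × $390 = $28,353.00
Junior associate: 72.6 × $210 = $15,246.00
Paralegal: 18.4 × $150 = $2,760.00
Legal assistant: 7.7 × $120 = $924.00
Subtotal: $39,208.00 + $28,353.00 + $15,246.00 + $2,760.00 + $924.00 = $86,491.00
Travel: 7.8 × ($120 ÷ 2) = 7.8 × $60.00 = $468.00
Total: $86,491.00 + $468.00 = $86,959.00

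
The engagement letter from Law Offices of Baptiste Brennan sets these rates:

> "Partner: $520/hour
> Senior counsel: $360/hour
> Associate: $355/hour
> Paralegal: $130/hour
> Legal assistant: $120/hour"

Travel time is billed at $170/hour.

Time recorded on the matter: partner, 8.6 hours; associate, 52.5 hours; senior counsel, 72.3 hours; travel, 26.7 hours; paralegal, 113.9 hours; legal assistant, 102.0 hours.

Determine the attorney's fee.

Partner: 8.6 × $520 = $4,472.00
Senior counsel: 72.3 × $360 = $26,028.00
Associate: 52.5 × $355 = $18,637.50
Paralegal: 113.9 × $130 = $14,807.00
Legal assistant: 102.0 × $120 = $12,240.00
Subtotal: $4,472.00 + $26,028.00 + $18,637.50 + $14,807.00 + $12,240.00 = $76,184.50
Travel: 26.7 × $170 = $4,539.00
Total: $76,184.50 + $4,539.00 = $80,723.50

$80,723.50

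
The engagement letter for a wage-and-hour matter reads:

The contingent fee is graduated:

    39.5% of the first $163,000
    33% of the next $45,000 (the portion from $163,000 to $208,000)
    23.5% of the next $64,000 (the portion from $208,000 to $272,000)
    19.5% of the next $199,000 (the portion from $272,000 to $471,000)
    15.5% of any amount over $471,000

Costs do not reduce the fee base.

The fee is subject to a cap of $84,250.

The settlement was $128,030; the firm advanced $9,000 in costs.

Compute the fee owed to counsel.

$50,571.85

Fee base is the gross recovery, $128,030; costs are reimbursed separately.
First $128,030 at 39.5% = $50,571.85
$50,571.85 is under the $84,250 cap.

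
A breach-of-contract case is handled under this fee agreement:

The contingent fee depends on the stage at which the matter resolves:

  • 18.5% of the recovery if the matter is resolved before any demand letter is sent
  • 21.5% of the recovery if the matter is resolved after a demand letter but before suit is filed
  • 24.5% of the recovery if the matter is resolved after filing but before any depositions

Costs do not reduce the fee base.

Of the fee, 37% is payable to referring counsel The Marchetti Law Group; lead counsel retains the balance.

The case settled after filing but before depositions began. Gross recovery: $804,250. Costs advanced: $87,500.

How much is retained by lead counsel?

Fee base is the gross recovery, $804,250; costs are reimbursed separately.
The matter settled after filing but before depositions began, so the 24.5% rate applies.
$804,250 × 24.5% = $197,041.25
Referral share: 37% of $197,041.25 = $72,905.26; lead counsel retains $197,041.25 − $72,905.26 = $124,135.99.

$124,135.99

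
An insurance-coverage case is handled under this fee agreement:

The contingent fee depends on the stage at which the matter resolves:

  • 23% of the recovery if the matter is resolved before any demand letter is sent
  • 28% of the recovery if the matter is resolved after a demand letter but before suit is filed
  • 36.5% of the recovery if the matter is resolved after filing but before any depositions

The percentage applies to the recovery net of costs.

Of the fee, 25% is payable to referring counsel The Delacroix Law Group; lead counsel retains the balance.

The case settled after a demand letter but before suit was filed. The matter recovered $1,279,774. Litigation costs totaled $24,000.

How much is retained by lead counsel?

Fee base (net of costs): $1,279,774 − $24,000 = $1,255,774
The matter settled after a demand letter but before suit was filed, so the 28% rate applies.
$1,255,774 × 28% = $351,616.72
Referral share: 25% of $351,616.72 = $87,904.18; lead counsel retains $351,616.72 − $87,904.18 = $263,712.54.

$263,712.54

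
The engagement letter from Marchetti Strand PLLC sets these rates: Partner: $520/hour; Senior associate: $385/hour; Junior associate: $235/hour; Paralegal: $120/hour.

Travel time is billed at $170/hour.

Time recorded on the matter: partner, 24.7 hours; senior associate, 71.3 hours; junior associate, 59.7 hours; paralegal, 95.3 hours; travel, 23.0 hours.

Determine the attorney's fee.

$69,670.00

Partner: 24.7 × $520 = $12,844.00
Senior associate: 71.3 × $385 = $27,450.50
Junior associate: 59.7 × $235 = $14,029.50
Paralegal: 95.3 × $120 = $11,436.00
Subtotal: $12,844.00 + $27,450.50 + $14,029.50 + $11,436.00 = $65,760.00
Travel: 23.0 × $170 = $3,910.00
Total: $65,760.00 + $3,910.00 = $69,670.00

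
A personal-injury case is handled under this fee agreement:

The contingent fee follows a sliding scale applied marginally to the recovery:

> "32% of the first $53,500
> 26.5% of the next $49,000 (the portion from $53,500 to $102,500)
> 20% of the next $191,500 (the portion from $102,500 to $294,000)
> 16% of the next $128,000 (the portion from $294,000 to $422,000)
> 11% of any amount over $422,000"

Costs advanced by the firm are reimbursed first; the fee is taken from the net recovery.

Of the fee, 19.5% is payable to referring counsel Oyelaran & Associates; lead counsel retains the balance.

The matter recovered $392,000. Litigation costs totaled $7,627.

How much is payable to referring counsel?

Fee base (net of costs): $392,000 − $7,627 = $384,373
First $53,500 at 32% = $17,120.00
Next $49,000 at 26.5% = $12,985.00
Next $191,500 at 20% = $38,300.00
Remaining $90,373 at 16% = $14,459.68
Fee: $17,120.00 + $12,985.00 + $38,300.00 + $14,459.68 = $82,864.68
Referral share: 19.5% of $82,864.68 = $16,158.61; lead counsel retains $82,864.68 − $16,158.61 = $66,706.07.

$16,158.61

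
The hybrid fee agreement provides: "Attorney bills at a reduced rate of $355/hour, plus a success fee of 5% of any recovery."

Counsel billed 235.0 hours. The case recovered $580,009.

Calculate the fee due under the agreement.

Hourly: 235.0 × $355 = $83,425.00
Success fee: 5% of $580,009 = $29,000.45
Total: $83,425.00 + $29,000.45 = $112,425.45

$112,425.45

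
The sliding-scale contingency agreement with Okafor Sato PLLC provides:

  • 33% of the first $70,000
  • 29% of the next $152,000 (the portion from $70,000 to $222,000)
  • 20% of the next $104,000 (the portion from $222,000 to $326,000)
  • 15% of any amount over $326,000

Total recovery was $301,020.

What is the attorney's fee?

$82,984.00

First $70,000 at 33% = $23,100.00
Next $152,000 at 29% = $44,080.00
Remaining $79,020 at 20% = $15,804.00
Fee: $23,100.00 + $44,080.00 + $15,804.00 = $82,984.00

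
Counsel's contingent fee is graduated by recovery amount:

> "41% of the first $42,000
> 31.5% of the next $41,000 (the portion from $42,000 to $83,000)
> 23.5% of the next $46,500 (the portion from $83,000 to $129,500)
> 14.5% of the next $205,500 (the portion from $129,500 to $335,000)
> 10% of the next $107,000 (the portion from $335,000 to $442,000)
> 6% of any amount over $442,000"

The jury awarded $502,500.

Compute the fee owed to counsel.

$85,190.00

First $42,000 at 41% = $17,220.00
Next $41,000 at 31.5% = $12,915.00
Next $46,500 at 23.5% = $10,927.50
Next $205,500 at 14.5% = $29,797.50
Next $107,000 at 10% = $10,700.00
Remaining $60,500 at 6% = $3,630.00
Fee: $17,220.00 + $12,915.00 + $10,927.50 + $29,797.50 + $10,700.00 + $3,630.00 = $85,190.00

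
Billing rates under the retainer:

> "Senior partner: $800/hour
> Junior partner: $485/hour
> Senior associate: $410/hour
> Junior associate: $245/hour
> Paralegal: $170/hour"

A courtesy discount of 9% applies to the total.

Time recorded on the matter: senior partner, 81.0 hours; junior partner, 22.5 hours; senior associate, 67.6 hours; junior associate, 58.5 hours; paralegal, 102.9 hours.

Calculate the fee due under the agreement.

$123,081.14

Senior partner: 81.0 × $800 = $64,800.00
Junior partner: 22.5 × $485 = $10,912.50
Senior associate: 67.6 × $410 = $27,716.00
Junior associate: 58.5 × $245 = $14,332.50
Paralegal: 102.9 × $170 = $17,493.00
Subtotal: $135,254.00
Less 9% discount: −$12,172.86
Total: $135,254.00 − $12,172.86 = $123,081.14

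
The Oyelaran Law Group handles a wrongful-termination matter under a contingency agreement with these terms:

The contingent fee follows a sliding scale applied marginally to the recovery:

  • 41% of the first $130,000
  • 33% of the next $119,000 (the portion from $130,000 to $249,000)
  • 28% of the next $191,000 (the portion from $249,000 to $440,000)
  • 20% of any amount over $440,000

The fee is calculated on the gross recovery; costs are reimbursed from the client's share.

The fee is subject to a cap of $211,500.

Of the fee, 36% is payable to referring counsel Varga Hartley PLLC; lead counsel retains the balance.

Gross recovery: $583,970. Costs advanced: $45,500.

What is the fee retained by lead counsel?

$111,900.16

Fee base is the gross recovery, $583,970; costs are reimbursed separately.
First $130,000 at 41% = $53,300.00
Next $119,000 at 33% = $39,270.00
Next $191,000 at 28% = $53,480.00
Remaining $143,970 at 20% = $28,794.00
Fee: $53,300.00 + $39,270.00 + $53,480.00 + $28,794.00 = $174,844.00
$174,844.00 is under the $211,500 cap.
Referral share: 36% of $174,844.00 = $62,943.84; lead counsel retains $174,844.00 − $62,943.84 = $111,900.16.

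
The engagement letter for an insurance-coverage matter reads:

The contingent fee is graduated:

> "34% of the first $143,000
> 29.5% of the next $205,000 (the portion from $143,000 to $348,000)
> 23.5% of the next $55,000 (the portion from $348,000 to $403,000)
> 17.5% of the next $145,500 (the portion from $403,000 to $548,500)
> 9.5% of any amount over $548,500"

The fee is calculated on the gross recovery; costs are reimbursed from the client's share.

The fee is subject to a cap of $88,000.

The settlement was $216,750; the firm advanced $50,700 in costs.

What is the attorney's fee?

$70,376.25

Fee base is the gross recovery, $216,750; costs are reimbursed separately.
First $143,000 at 34% = $48,620.00
Remaining $73,750 at 29.5% = $21,756.25
Fee: $48,620.00 + $21,756.25 = $70,376.25
$70,376.25 is under the $88,000 cap.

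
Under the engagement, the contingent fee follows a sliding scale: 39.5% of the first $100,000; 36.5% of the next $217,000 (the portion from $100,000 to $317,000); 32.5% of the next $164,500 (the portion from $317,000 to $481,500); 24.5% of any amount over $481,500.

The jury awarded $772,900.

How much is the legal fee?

First $100,000 at 39.5% = $39,500.00
Next $217,000 at 36.5% = $79,205.00
Next $164,500 at 32.5% = $53,462.50
Remaining $291,400 at 24.5% = $71,393.00
Fee: $39,500.00 + $79,205.00 + $53,462.50 + $71,393.00 = $243,560.50

$243,560.50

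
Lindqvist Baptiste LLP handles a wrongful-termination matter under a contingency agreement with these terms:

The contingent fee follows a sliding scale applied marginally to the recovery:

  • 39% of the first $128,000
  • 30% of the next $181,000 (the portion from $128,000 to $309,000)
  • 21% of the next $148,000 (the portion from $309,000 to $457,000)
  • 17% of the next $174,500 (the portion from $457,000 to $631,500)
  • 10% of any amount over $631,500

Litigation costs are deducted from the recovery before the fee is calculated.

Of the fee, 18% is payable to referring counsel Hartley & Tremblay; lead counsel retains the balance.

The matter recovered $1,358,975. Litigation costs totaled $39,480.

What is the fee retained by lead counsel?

$191,686.89

Fee base (net of costs): $1,358,975 − $39,480 = $1,319,495
First $128,000 at 39% = $49,920.00
Next $181,000 at 30% = $54,300.00
Next $148,000 at 21% = $31,080.00
Next $174,500 at 17% = $29,665.00
Remaining $687,995 at 10% = $68,799.50
Fee: $49,920.00 + $54,300.00 + $31,080.00 + $29,665.00 + $68,799.50 = $233,764.50
Referral share: 18% of $233,764.50 = $42,077.61; lead counsel retains $233,764.50 − $42,077.61 = $191,686.89.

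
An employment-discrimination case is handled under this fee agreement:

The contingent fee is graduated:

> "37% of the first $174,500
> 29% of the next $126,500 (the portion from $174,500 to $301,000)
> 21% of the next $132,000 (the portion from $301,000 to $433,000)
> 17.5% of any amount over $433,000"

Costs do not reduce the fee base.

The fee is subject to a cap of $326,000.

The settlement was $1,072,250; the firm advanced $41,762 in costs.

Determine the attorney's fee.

$240,838.75

Fee base is the gross recovery, $1,072,250; costs are reimbursed separately.
First $174,500 at 37% = $64,565.00
Next $126,500 at 29% = $36,685.00
Next $132,000 at 21% = $27,720.00
Remaining $639,250 at 17.5% = $111,868.75
Fee: $64,565.00 + $36,685.00 + $27,720.00 + $111,868.75 = $240,838.75
$240,838.75 is under the $326,000 cap.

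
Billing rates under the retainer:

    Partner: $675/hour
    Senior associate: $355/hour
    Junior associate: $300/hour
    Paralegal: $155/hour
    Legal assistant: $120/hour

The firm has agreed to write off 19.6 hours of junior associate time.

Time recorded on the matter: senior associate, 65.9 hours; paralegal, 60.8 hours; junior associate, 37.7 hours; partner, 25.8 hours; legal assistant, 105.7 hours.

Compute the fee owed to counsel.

$68,347.50

Partner: 25.8 × $675 = $17,415.00
Senior associate: 65.9 × $355 = $23,394.50
Junior associate: 37.7 × $300 = $11,310.00
Paralegal: 60.8 × $155 = $9,424.00
Legal assistant: 105.7 × $120 = $12,684.00
Subtotal: $74,227.50
Write-off: 19.6 × $300 = $5,880.00
Total: $74,227.50 − $5,880.00 = $68,347.50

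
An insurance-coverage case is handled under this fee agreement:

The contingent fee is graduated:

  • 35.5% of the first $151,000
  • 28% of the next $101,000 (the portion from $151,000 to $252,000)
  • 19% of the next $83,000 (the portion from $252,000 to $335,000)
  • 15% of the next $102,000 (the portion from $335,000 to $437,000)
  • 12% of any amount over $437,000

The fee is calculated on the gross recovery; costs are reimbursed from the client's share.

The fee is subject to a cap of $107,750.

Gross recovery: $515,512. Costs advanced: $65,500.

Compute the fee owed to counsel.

$107,750.00

Fee base is the gross recovery, $515,512; costs are reimbursed separately.
First $151,000 at 35.5% = $53,605.00
Next $101,000 at 28% = $28,280.00
Next $83,000 at 19% = $15,770.00
Next $102,000 at 15% = $15,300.00
Remaining $78,512 at 12% = $9,421.44
Fee: $53,605.00 + $28,280.00 + $15,770.00 + $15,300.00 + $9,421.44 = $122,376.44
$122,376.44 exceeds the $107,750 cap, so the fee is capped at $107,750.00.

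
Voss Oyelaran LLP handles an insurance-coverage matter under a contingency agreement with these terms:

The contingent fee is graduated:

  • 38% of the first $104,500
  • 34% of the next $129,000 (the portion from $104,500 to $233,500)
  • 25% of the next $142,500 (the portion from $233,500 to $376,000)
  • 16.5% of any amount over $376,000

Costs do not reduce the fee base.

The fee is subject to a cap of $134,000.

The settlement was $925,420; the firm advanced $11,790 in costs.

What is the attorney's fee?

$134,000.00

Fee base is the gross recovery, $925,420; costs are reimbursed separately.
First $104,500 at 38% = $39,710.00
Next $129,000 at 34% = $43,860.00
Next $142,500 at 25% = $35,625.00
Remaining $549,420 at 16.5% = $90,654.30
Fee: $39,710.00 + $43,860.00 + $35,625.00 + $90,654.30 = $209,849.30
$209,849.30 exceeds the $134,000 cap, so the fee is capped at $134,000.00.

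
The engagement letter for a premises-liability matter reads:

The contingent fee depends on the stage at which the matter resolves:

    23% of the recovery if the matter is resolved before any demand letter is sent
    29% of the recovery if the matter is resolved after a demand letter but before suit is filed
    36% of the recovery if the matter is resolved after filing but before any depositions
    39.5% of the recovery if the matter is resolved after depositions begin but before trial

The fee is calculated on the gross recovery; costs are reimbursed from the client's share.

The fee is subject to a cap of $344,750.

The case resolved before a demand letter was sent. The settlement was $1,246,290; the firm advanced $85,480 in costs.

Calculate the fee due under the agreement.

$286,646.70

Fee base is the gross recovery, $1,246,290; costs are reimbursed separately.
The matter resolved before a demand letter was sent, so the 23% rate applies.
$1,246,290 × 23% = $286,646.70
$286,646.70 is under the $344,750 cap.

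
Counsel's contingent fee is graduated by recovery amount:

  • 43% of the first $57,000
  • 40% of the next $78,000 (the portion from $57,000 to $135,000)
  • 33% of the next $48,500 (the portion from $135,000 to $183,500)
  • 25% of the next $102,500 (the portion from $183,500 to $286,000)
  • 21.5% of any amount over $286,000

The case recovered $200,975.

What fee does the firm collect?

First $57,000 at 43% = $24,510.00
Next $78,000 at 40% = $31,200.00
Next $48,500 at 33% = $16,005.00
Remaining $17,475 at 25% = $4,368.75
Fee: $24,510.00 + $31,200.00 + $16,005.00 + $4,368.75 = $76,083.75

$76,083.75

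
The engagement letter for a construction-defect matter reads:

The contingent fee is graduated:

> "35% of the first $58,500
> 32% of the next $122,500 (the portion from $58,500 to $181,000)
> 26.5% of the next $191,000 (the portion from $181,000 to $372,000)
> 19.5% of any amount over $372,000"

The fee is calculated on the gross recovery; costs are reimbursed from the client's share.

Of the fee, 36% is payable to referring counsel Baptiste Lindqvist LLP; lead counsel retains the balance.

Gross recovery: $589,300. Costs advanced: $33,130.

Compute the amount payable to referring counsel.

$54,958.86

Fee base is the gross recovery, $589,300; costs are reimbursed separately.
First $58,500 at 35% = $20,475.00
Next $122,500 at 32% = $39,200.00
Next $191,000 at 26.5% = $50,615.00
Remaining $217,300 at 19.5% = $42,373.50
Fee: $20,475.00 + $39,200.00 + $50,615.00 + $42,373.50 = $152,663.50
Referral share: 36% of $152,663.50 = $54,958.86; lead counsel retains $152,663.50 − $54,958.86 = $97,704.64.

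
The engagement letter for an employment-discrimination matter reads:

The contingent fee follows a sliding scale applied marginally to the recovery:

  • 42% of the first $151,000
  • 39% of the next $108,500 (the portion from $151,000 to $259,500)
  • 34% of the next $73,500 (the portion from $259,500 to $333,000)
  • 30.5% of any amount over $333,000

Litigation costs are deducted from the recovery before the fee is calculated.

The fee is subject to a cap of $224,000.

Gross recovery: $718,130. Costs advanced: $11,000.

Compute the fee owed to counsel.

$224,000.00

Fee base (net of costs): $718,130 − $11,000 = $707,130
First $151,000 at 42% = $63,420.00
Next $108,500 at 39% = $42,315.00
Next $73,500 at 34% = $24,990.00
Remaining $374,130 at 30.5% = $114,109.65
Fee: $63,420.00 + $42,315.00 + $24,990.00 + $114,109.65 = $244,834.65
$244,834.65 exceeds the $224,000 cap, so the fee is capped at $224,000.00.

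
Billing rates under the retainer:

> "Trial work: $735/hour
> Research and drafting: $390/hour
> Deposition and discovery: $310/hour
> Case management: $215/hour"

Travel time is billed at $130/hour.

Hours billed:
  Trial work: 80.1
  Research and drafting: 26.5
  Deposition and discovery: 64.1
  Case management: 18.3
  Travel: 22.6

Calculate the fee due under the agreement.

$95,952.00

Trial work: 80.1 × $735 = $58,873.50
Research and drafting: 26.5 × $390 = $10,335.00
Deposition and discovery: 64.1 × $310 = $19,871.00
Case management: 18.3 × $215 = $3,934.50
Subtotal: $58,873.50 + $10,335.00 + $19,871.00 + $3,934.50 = $93,014.00
Travel: 22.6 × $130 = $2,938.00
Total: $93,014.00 + $2,938.00 = $95,952.00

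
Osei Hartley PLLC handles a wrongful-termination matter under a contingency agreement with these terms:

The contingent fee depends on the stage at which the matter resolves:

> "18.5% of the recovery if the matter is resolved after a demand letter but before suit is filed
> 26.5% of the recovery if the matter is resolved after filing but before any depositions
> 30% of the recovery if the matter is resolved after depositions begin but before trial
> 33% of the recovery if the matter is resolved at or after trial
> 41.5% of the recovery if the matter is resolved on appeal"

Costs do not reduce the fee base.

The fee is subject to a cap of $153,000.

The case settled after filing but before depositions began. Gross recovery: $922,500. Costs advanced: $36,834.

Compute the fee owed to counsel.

Fee base is the gross recovery, $922,500; costs are reimbursed separately.
The matter settled after filing but before depositions began, so the 26.5% rate applies.
$922,500 × 26.5% = $244,462.50
$244,462.50 exceeds the $153,000 cap, so the fee is capped at $153,000.00.

$153,000.00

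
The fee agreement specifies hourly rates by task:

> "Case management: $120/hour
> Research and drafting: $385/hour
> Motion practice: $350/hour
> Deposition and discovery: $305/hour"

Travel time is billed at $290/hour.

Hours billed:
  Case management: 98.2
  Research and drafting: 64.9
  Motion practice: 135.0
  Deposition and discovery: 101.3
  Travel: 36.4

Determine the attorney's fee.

$125,473.00

Case management: 98.2 × $120 = $11,784.00
Research and drafting: 64.9 × $385 = $24,986.50
Motion practice: 135.0 × $350 = $47,250.00
Deposition and discovery: 101.3 × $305 = $30,896.50
Subtotal: $11,784.00 + $24,986.50 + $47,250.00 + $30,896.50 = $114,917.00
Travel: 36.4 × $290 = $10,556.00
Total: $114,917.00 + $10,556.00 = $125,473.00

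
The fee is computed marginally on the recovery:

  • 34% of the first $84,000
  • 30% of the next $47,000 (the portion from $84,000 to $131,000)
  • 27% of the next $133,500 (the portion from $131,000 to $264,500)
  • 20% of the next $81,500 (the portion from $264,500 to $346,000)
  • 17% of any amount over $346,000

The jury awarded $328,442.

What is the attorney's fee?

$91,493.40

First $84,000 at 34% = $28,560.00
Next $47,000 at 30% = $14,100.00
Next $133,500 at 27% = $36,045.00
Remaining $63,942 at 20% = $12,788.40
Fee: $28,560.00 + $14,100.00 + $36,045.00 + $12,788.40 = $91,493.40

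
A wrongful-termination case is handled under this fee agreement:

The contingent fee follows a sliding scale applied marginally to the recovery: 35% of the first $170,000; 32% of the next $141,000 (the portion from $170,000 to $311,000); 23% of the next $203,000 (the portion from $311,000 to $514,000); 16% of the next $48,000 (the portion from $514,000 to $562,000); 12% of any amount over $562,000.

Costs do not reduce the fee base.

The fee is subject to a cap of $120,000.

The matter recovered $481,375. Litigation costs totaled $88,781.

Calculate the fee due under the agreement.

Fee base is the gross recovery, $481,375; costs are reimbursed separately.
First $170,000 at 35% = $59,500.00
Next $141,000 at 32% = $45,120.00
Remaining $170,375 at 23% = $39,186.25
Fee: $59,500.00 + $45,120.00 + $39,186.25 = $143,806.25
$143,806.25 exceeds the $120,000 cap, so the fee is capped at $120,000.00.

$120,000.00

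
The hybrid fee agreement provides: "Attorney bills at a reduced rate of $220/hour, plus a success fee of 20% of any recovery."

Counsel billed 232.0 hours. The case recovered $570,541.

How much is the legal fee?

Hourly: 232.0 × $220 = $51,040.00
Success fee: 20% of $570,541 = $114,108.20
Total: $51,040.00 + $114,108.20 = $165,148.20

$165,148.20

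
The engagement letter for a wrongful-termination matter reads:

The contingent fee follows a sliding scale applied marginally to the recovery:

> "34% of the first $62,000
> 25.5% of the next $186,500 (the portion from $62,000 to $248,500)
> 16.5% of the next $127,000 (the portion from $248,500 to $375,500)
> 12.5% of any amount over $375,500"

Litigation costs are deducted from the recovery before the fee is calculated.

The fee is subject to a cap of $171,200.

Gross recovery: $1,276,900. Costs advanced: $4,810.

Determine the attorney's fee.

$171,200.00

Fee base (net of costs): $1,276,900 − $4,810 = $1,272,090
First $62,000 at 34% = $21,080.00
Next $186,500 at 25.5% = $47,557.50
Next $127,000 at 16.5% = $20,955.00
Remaining $896,590 at 12.5% = $112,073.75
Fee: $21,080.00 + $47,557.50 + $20,955.00 + $112,073.75 = $201,666.25
$201,666.25 exceeds the $171,200 cap, so the fee is capped at $171,200.00.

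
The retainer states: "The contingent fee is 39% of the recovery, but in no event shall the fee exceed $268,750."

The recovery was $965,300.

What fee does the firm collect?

39% of $965,300 = $376,467.00
That exceeds the $268,750 cap, so the fee is capped at $268,750.

$268,750.00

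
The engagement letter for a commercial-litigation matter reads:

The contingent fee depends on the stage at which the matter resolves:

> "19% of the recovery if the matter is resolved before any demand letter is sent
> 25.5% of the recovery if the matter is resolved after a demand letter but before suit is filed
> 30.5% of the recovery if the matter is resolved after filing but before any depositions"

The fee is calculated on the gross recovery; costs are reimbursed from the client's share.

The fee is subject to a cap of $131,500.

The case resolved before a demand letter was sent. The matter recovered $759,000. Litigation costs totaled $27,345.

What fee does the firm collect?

$131,500.00

Fee base is the gross recovery, $759,000; costs are reimbursed separately.
The matter resolved before a demand letter was sent, so the 19% rate applies.
$759,000 × 19% = $144,210.00
$144,210.00 exceeds the $131,500 cap, so the fee is capped at $131,500.00.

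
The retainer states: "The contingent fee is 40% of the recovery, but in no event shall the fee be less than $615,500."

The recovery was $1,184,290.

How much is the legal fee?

$615,500.00

40% of $1,184,290 = $473,716.00
That is below the $615,500 minimum, so the minimum applies.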